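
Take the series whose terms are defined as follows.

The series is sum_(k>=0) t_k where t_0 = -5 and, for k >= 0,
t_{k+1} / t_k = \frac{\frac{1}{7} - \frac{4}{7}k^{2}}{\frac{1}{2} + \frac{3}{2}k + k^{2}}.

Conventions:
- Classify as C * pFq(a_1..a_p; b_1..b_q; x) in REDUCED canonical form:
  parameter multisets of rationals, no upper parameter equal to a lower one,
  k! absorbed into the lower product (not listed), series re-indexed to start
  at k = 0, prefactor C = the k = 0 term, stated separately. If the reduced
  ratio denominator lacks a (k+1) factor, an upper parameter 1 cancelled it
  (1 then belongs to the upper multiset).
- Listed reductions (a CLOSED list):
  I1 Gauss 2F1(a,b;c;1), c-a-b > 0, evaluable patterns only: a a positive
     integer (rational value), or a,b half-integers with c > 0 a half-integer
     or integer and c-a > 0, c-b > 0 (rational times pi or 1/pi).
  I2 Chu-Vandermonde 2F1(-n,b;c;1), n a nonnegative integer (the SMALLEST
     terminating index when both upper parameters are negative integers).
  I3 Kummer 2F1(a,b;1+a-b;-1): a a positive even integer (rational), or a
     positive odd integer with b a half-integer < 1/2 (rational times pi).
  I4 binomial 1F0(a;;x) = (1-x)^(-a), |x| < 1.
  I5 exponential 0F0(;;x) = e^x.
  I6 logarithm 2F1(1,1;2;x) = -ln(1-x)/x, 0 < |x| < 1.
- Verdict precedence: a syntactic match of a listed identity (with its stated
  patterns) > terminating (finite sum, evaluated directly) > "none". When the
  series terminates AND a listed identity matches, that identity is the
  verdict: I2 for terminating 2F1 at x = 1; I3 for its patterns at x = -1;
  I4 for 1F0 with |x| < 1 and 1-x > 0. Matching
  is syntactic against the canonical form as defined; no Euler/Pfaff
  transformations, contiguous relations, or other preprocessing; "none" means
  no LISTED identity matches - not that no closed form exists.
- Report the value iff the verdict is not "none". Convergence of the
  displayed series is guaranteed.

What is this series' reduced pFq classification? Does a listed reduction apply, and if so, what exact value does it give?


Reduced: x = -\frac{4}{7}, 1F0, upper = {-\frac{1}{2}}, lower = {-}, C = -5. Verdict (x = -\frac{4}{7}): the binomial series (I4) applies (the 1F0 binomial series: exponent 1/2, x = -\frac{4}{7}). Its exact value is \left(-5\right) \cdot \left(\frac{11}{7}\right)^{\frac{1}{2}}.

Key step: x = -\frac{4}{7} and roots of the ratio polynomials (C = -5) are the negated parameters.
Step ratio: r(k) = -\frac{4}{7} * (k-\frac{1}{2}) / [(k+1)] - rational in k. x = -\frac{4}{7}; t_0 = -5; negate the roots.


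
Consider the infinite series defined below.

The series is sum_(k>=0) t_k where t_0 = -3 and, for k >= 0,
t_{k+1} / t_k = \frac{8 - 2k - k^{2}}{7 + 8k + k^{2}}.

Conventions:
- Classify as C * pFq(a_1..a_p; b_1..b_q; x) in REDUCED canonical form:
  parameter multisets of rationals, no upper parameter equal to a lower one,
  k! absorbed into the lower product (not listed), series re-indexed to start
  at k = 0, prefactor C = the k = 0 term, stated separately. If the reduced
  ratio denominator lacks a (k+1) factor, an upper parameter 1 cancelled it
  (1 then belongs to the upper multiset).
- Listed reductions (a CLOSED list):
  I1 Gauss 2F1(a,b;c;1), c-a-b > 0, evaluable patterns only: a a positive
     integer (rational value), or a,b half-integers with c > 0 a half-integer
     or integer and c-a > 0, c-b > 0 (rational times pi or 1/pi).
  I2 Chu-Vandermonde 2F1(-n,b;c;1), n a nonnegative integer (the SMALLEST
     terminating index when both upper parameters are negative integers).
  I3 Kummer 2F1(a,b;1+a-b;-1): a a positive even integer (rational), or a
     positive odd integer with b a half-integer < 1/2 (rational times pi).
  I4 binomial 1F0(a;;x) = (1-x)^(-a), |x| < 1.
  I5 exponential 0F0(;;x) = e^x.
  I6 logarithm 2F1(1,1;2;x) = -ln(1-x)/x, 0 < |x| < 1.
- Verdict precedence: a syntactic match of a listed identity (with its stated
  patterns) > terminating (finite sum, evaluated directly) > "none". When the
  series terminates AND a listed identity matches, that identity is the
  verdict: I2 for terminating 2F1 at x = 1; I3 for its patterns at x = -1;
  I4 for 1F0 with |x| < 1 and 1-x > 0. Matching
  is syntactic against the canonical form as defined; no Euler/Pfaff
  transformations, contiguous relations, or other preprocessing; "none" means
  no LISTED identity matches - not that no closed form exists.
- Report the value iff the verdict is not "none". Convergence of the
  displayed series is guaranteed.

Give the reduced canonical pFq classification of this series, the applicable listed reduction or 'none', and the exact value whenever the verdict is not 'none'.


Classification (C = -3): 2F1 with upper {-2, 4}, lower {7}, argument x = -1. Verdict: the Kummer evaluation I3 matches (x = -1; c = 7 equals 1+a-b for upper {-2, 4}: listed pattern). Hence: -\frac{15}{2}.

Key observation: from the first term -3: roots of the ratio polynomials (C = -3) are the negated parameters.
Term ratio: r(k) = -1 * (k-2) (k+4) / [(k+7) (k+1)] - rational; roots negated = parameters, x = -1, C = -3.


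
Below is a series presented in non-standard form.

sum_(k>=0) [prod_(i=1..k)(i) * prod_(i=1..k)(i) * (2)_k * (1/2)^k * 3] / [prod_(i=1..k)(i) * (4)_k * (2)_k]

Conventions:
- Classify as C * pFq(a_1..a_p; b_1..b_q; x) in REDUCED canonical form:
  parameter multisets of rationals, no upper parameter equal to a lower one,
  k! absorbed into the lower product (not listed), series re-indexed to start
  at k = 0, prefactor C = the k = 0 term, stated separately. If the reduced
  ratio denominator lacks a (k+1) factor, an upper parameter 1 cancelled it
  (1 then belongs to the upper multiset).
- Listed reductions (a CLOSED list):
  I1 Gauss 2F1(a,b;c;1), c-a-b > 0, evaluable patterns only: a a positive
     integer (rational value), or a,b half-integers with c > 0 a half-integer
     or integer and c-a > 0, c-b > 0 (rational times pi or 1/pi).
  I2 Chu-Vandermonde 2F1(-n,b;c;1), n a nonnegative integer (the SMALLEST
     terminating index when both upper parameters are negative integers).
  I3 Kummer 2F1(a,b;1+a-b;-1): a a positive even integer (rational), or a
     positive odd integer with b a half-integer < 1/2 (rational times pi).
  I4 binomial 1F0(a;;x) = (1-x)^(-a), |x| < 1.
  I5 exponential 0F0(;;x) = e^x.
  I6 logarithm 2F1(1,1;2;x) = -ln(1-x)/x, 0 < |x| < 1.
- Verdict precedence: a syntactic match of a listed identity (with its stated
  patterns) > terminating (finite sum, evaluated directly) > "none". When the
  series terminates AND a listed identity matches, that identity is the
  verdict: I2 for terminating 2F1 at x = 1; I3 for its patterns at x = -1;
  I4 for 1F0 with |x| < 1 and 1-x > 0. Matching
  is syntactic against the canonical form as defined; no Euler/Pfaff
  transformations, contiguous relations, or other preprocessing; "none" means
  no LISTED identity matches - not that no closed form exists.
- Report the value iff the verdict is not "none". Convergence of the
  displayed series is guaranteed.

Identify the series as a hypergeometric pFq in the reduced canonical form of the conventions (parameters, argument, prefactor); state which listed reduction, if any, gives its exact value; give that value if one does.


Prefactor 3, argument 1/2: 2F1 with upper {1, 1} over lower {4}. Verdict: none (x = 1/2): each listed identity misses the multisets {1, 1} ; {4}.

Key step: t_0 = 3 here, and the running product (C = 3, x = 1/2) telescopes to a rising factorial.
Term ratio: r(k) = (1/2) * (k+1) (k+1) / [(k+4) (k+1)] - rational in k. x = (1/2); t_0 = 3; negate the roots.


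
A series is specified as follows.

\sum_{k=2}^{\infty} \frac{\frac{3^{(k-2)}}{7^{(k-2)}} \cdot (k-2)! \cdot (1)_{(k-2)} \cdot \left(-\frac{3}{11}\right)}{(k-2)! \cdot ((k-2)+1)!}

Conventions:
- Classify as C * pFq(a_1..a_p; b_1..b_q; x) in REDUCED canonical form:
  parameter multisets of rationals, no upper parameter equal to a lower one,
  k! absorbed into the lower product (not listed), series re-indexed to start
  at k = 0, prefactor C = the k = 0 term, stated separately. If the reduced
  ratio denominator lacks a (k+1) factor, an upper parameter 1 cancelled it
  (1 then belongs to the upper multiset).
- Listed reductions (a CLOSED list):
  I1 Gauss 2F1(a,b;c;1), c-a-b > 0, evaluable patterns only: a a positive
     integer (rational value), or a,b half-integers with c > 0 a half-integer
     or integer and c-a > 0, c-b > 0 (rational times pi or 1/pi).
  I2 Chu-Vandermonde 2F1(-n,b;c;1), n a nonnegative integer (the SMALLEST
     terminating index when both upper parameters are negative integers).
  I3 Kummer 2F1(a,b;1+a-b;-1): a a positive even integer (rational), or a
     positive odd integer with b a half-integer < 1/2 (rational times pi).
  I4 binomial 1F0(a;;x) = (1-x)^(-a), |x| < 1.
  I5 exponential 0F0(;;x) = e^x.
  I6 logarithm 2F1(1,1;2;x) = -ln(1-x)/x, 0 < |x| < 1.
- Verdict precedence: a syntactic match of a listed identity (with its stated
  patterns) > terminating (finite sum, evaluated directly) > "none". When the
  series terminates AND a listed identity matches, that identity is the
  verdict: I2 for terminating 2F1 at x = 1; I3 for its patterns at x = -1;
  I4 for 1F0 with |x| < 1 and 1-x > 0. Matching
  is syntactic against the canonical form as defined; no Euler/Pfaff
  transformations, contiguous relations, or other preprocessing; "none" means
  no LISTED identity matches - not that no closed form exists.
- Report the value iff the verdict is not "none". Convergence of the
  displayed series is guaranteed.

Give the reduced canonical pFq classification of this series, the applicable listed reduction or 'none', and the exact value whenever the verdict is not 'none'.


Prefactor -\frac{3}{11}, argument \frac{3}{7}: 2F1 with upper {1, 1} over lower {2}. Verdict: the logarithmic series (I6) matches (the logarithm: parameters (1,1;2), x = \frac{3}{7}). Sum: \frac{7}{11} \cdot \ln\left(\frac{4}{7}\right).

Key observation: with t_0 = -\frac{3}{11}, the two geometric factors (C = -3/11, x = 3/7) combine into one argument.
Step ratio: r(k) = \frac{3}{7} * (k+1) (k+1) / [(k+2) (k+1)] - rational in k, leading ratio \frac{3}{7}; with t_0 = -\frac{3}{11}, classification follows.


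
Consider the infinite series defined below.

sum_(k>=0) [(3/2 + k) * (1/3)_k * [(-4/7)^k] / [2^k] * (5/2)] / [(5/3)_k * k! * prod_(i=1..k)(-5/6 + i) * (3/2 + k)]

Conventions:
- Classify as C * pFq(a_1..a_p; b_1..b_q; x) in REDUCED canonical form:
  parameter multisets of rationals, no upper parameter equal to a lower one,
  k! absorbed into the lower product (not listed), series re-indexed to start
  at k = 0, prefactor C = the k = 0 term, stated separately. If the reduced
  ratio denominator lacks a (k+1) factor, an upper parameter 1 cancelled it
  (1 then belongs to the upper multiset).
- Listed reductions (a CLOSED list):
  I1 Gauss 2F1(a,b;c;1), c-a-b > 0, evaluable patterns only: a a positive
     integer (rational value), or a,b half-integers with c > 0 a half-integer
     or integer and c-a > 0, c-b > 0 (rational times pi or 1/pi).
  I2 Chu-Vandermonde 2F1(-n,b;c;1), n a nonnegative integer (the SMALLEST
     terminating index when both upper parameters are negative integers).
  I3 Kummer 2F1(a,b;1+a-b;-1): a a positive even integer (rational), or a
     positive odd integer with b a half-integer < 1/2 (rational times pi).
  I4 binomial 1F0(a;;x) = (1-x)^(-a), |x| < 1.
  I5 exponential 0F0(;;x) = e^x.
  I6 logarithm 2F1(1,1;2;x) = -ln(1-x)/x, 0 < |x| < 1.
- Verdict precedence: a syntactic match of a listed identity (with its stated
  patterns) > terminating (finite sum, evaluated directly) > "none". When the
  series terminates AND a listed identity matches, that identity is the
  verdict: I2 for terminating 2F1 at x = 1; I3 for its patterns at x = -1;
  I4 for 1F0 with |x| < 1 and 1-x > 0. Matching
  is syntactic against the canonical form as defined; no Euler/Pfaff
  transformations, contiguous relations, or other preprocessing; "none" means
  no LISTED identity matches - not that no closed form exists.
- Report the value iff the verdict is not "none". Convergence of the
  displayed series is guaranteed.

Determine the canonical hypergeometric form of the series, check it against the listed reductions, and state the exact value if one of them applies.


Structural cue: with t_0 = 5/2, the two k-th powers (C = 5/2, x = -2/7) combine into one argument.
Consecutive-term ratio: r(k) = (-2/7) * (k+1/3) / [(k+1/6) (k+5/3) (k+1)] - rational in k. x = (-2/7); t_0 = 5/2; negate the roots.

The series (x = -2/7) is 1F2: upper {1/3}, lower {1/6, 5/3}, prefactor 5/2. Verdict: none. No listed pattern accepts 1F2(1/3; 1/6, 5/3; -2/7).


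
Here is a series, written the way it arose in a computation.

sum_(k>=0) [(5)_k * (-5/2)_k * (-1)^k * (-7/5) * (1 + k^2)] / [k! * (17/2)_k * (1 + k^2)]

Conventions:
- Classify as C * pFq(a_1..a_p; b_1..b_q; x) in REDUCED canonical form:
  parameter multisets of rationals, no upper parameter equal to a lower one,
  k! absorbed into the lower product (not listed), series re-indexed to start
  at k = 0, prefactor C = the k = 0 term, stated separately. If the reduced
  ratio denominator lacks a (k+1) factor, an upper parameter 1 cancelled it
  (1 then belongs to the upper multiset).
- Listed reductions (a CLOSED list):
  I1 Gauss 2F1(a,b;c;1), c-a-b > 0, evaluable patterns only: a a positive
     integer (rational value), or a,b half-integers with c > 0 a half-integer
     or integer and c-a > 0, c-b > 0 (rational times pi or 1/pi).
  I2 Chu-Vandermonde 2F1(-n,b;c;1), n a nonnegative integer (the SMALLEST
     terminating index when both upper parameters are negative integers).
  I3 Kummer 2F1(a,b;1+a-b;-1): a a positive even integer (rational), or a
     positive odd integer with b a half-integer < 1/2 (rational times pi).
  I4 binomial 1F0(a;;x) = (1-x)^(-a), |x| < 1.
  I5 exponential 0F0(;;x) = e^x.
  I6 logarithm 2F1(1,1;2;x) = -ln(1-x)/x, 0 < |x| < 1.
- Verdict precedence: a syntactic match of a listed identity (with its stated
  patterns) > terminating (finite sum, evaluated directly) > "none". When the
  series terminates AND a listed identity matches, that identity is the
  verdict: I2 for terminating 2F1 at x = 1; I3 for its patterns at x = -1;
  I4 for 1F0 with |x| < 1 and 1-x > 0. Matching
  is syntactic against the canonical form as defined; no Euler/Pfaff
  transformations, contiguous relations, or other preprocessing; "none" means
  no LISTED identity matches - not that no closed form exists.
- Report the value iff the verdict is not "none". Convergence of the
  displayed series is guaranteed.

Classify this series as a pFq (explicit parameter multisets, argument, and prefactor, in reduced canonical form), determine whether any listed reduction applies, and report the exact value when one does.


At argument -1: a 2F1 with upper {-5/2, 5}, lower {17/2}, scaled by C = -7/5. Verdict at x = -1: Kummer (I3) matches (x = -1; c = 17/2 equals 1+a-b for upper {-5/2, 5}: listed pattern). Hence: (-189189/131072) * pi.

First insight: t_0 = -7/5 here, and the factor k^2 + 1 cancels (top and bottom), leaving C = -7/5.
Adjacent-term ratio: r(k) = (-1) * (k-5/2) (k+5) / [(k+17/2) (k+1)] - rational in k. x = (-1); t_0 = -7/5; negate the roots.


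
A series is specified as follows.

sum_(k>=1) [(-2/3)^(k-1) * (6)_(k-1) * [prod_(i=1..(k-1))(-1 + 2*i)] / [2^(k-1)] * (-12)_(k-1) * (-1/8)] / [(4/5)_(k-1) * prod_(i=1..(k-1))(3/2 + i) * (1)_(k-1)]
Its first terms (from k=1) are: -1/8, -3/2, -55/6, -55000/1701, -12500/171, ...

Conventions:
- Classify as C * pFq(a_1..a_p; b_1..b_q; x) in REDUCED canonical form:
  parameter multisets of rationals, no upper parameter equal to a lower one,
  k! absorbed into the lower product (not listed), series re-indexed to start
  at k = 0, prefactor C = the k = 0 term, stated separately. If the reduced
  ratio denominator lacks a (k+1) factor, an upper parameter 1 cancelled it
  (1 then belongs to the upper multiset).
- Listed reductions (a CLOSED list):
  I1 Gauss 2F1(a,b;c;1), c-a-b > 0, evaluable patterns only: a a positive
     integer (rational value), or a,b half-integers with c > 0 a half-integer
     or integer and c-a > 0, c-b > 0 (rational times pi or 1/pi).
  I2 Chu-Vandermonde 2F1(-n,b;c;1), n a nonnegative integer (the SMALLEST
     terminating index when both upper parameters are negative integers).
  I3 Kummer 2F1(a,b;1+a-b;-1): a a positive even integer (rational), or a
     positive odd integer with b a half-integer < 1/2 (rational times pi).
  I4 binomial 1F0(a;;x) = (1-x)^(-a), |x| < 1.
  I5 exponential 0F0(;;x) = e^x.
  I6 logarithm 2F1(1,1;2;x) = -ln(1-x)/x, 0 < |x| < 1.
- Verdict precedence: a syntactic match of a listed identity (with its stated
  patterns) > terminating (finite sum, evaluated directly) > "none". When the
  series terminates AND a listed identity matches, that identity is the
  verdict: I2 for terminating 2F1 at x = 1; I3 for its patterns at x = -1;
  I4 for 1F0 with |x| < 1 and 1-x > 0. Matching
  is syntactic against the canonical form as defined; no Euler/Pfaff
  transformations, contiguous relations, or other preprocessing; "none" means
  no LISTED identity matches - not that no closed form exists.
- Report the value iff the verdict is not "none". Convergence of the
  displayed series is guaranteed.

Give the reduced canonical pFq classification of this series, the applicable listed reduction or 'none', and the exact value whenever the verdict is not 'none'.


Structural cue: x = (-2/3) and the odd product 1*3*...*(2k-1) (C = -1/8, x = -2/3) is 2^k (1/2)_k.
Step ratio: r(k) = (-2/3) * (k-12) (k+1/2) (k+6) / [(k+4/5) (k+5/2) (k+1)] - rational; roots negated = parameters, x = (-2/3), C = -1/8.

The series (x = -2/3) is 3F2: upper {-12, 1/2, 6}, lower {4/5, 5/2}, prefactor -1/8. Verdict: terminating - upper -12 stops the sum at k = 12; the 13 terms are added exactly. Its exact value is -469206314606338126469597/900642392643286703592.


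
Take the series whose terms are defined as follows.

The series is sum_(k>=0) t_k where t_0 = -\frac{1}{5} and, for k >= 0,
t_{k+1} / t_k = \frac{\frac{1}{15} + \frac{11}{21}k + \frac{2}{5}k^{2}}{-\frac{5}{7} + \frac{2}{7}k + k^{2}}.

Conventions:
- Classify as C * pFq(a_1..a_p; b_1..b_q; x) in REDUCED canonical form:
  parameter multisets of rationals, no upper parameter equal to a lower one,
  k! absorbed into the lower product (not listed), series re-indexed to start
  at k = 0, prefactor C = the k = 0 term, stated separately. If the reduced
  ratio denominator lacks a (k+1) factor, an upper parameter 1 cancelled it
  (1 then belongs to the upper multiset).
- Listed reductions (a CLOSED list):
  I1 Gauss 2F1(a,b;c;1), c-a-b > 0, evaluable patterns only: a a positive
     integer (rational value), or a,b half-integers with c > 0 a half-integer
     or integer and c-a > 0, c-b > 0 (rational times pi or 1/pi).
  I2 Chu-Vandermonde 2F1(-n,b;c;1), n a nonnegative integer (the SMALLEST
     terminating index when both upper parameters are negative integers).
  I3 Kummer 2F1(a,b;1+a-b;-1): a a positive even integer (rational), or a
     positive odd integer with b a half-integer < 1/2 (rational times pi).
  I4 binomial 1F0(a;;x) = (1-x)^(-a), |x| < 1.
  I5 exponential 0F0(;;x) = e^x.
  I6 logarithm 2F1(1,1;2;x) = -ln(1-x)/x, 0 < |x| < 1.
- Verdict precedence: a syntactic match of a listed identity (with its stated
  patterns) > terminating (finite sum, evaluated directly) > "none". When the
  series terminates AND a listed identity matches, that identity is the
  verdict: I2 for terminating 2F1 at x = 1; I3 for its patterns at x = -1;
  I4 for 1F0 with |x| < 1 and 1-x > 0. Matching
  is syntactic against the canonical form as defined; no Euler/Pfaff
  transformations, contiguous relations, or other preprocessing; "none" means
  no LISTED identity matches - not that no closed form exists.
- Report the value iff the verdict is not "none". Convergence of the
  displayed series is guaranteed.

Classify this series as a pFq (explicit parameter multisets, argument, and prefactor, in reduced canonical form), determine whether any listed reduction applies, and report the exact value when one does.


At argument \frac{2}{5}: a 2F1 with upper {\frac{1}{7}, \frac{7}{6}}, lower {-\frac{5}{7}}, scaled by C = -\frac{1}{5}. Verdict: none (x = \frac{2}{5}): each listed identity misses the multisets {\frac{1}{7}, \frac{7}{6}} ; {-\frac{5}{7}}.

The tell: x = \frac{2}{5} and factor the ratio over Q (C = -1/5): negated roots = parameters.
Ratio: r(k) = \frac{2}{5} * (k+\frac{1}{7}) (k+\frac{7}{6}) / [(k-\frac{5}{7}) (k+1)] ; factor over Q: parameters, x = \frac{2}{5}, and C = -\frac{1}{5}.


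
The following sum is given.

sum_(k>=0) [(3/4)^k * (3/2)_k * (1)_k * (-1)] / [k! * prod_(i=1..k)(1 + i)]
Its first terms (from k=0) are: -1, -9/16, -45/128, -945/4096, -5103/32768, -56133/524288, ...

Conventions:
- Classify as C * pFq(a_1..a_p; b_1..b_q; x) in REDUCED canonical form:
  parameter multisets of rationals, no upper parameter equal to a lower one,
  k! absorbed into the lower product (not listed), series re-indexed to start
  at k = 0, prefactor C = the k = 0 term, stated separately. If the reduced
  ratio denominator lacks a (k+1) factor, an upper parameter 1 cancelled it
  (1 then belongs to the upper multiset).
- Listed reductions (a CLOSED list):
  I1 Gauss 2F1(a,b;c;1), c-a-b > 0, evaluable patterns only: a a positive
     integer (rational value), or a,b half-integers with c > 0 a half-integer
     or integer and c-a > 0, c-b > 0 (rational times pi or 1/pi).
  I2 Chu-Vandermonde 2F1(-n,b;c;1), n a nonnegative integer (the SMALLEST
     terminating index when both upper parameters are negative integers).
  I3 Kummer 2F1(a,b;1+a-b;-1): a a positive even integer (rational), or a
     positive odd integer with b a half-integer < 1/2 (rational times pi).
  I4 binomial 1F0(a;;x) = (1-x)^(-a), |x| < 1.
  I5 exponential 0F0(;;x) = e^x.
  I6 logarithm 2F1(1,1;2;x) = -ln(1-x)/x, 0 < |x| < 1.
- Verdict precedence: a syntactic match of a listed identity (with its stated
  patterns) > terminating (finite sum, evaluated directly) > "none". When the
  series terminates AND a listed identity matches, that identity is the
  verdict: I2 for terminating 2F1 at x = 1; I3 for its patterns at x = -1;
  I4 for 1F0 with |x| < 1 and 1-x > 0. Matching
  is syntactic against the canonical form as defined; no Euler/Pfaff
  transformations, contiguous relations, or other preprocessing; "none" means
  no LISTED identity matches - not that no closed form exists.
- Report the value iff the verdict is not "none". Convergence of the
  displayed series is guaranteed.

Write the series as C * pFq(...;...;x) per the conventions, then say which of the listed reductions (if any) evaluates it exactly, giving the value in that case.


This is -1 * 2F1(1, 3/2; 2; 3/4) in reduced canonical form. Verdict: none - this 2F1 at x = 3/4 matches no listed pattern, and upper {1, 3/2} holds no stopper.

Structural cue: t_0 = -1 here, and the lower running product (C = -1) is a rising factorial.
Ratio: r(k) = (3/4) * (k+1) (k+3/2) / [(k+2) (k+1)] ; factor over Q: parameters, x = (3/4), and C = -1.


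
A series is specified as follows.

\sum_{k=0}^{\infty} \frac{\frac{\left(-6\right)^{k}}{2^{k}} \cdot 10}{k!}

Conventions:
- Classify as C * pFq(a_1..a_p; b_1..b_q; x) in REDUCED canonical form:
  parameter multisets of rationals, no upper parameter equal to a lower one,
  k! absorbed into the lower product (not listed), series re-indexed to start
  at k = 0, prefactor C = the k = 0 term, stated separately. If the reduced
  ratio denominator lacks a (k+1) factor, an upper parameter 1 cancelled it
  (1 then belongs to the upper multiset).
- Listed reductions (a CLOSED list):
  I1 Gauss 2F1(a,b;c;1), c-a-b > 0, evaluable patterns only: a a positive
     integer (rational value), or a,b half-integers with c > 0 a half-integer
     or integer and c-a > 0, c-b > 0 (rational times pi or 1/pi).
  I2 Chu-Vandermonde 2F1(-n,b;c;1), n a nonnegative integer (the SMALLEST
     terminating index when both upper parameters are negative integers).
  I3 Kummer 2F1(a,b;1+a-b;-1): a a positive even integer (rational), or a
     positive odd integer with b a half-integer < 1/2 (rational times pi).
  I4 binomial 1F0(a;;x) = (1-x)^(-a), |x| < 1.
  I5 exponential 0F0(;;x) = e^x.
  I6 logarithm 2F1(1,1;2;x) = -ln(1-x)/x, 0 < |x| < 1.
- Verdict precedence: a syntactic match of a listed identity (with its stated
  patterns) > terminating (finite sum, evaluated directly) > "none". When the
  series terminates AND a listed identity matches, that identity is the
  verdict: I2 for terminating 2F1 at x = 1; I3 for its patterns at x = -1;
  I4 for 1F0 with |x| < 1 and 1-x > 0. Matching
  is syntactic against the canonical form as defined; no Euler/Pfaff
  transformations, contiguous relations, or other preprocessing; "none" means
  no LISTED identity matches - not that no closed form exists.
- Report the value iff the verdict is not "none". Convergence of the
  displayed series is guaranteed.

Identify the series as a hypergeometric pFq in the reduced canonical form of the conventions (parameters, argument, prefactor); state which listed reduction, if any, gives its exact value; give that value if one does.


Key step: from the first term 10: the two k-th powers (C = 10) combine into one argument.
Step ratio: r(k) = -3 * 1 / [(k+1)] - rational in k, leading ratio -3; with t_0 = 10, classification follows.

Classification (C = 10): 0F0 with upper {-}, lower {-}, argument x = -3. Verdict: the I5 exponential reduction applies (the 0F0 exponential series at x = -3). Its exact value is 10 \cdot e^{-3}.


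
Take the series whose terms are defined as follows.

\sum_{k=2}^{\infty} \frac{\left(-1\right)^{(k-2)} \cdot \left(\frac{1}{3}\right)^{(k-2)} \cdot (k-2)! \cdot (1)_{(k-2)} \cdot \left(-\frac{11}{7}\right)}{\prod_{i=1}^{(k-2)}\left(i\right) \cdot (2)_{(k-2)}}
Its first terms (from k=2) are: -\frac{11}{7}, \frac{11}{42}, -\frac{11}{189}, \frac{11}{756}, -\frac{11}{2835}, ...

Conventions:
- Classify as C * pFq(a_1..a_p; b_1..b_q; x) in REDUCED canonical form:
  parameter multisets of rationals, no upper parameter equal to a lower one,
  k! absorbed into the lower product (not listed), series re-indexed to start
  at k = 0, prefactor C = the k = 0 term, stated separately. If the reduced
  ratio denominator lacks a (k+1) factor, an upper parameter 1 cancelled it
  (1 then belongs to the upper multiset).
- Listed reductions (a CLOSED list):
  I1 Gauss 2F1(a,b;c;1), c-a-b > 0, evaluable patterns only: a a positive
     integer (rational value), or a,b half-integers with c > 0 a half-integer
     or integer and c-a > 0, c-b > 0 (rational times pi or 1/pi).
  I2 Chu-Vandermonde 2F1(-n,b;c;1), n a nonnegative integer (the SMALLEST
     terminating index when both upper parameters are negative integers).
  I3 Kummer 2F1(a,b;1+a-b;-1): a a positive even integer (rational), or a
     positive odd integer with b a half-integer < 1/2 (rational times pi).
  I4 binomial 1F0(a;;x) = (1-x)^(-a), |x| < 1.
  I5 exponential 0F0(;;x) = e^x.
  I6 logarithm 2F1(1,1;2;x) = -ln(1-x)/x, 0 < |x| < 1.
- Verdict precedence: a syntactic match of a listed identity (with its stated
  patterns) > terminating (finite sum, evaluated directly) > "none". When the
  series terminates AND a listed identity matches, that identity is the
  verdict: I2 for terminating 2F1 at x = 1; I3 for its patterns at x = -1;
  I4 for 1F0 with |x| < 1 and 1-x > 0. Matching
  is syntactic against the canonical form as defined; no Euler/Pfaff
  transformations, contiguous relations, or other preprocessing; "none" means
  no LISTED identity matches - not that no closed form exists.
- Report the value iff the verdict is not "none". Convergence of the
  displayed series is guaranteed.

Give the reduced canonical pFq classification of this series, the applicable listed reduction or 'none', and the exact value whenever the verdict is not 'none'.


The series (x = -\frac{1}{3}) is 2F1: upper {1, 1}, lower {2}, prefactor -\frac{11}{7}. Verdict: the logarithmic series (I6) matches (the logarithm: parameters (1,1;2), x = -\frac{1}{3}). Its exact value is \left(-\frac{33}{7}\right) \cdot \ln\left(\frac{4}{3}\right).

The tell: t_0 being -\frac{11}{7}, the (-1)^k factor (C = -11/7, x = -1/3) folds into the argument's sign.
Term ratio: r(k) = -\frac{1}{3} * (k+1) (k+1) / [(k+2) (k+1)] - rational in k. x = -\frac{1}{3}; t_0 = -\frac{11}{7}; negate the roots.


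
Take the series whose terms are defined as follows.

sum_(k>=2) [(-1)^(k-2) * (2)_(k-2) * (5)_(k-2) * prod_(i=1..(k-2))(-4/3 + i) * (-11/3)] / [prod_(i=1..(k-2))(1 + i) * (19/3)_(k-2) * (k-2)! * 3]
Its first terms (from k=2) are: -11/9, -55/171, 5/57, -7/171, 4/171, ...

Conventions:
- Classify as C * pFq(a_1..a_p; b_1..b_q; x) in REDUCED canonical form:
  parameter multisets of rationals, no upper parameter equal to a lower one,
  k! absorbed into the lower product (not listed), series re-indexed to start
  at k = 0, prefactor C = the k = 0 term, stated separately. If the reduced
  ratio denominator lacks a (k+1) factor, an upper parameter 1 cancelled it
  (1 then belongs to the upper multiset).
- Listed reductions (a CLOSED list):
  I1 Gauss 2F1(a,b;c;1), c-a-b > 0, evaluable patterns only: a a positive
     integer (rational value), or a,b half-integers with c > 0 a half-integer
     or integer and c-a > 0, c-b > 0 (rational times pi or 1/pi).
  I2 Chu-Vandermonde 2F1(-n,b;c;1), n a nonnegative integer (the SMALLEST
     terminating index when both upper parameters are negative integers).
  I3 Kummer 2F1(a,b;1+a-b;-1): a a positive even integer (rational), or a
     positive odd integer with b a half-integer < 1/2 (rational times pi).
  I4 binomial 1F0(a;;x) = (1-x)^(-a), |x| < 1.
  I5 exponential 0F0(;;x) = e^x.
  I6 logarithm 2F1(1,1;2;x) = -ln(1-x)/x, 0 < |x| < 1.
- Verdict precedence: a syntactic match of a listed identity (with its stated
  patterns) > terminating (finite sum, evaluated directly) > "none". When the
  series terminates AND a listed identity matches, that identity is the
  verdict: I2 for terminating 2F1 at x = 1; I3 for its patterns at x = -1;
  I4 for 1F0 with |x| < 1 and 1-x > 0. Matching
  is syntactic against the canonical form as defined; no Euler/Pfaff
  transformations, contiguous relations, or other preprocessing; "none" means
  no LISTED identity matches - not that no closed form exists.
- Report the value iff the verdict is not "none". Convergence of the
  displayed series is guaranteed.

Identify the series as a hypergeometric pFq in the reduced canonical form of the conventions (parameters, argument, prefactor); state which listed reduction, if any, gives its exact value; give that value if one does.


x = -1 here; the reduced form reads 2F1, upper {-1/3, 5}, lower {19/3}, C = -11/9. Verdict: none - this 2F1 at x = -1 matches no listed pattern, and upper {-1/3, 5} holds no stopper.

The tell: x = (-1) and the running product (C = -11/9, x = -1) telescopes to a rising factorial.
Step ratio: r(k) = (-1) * (k-1/3) (k+5) / [(k+19/3) (k+1)] - rational in k, leading ratio (-1); with t_0 = -11/9, classification follows.


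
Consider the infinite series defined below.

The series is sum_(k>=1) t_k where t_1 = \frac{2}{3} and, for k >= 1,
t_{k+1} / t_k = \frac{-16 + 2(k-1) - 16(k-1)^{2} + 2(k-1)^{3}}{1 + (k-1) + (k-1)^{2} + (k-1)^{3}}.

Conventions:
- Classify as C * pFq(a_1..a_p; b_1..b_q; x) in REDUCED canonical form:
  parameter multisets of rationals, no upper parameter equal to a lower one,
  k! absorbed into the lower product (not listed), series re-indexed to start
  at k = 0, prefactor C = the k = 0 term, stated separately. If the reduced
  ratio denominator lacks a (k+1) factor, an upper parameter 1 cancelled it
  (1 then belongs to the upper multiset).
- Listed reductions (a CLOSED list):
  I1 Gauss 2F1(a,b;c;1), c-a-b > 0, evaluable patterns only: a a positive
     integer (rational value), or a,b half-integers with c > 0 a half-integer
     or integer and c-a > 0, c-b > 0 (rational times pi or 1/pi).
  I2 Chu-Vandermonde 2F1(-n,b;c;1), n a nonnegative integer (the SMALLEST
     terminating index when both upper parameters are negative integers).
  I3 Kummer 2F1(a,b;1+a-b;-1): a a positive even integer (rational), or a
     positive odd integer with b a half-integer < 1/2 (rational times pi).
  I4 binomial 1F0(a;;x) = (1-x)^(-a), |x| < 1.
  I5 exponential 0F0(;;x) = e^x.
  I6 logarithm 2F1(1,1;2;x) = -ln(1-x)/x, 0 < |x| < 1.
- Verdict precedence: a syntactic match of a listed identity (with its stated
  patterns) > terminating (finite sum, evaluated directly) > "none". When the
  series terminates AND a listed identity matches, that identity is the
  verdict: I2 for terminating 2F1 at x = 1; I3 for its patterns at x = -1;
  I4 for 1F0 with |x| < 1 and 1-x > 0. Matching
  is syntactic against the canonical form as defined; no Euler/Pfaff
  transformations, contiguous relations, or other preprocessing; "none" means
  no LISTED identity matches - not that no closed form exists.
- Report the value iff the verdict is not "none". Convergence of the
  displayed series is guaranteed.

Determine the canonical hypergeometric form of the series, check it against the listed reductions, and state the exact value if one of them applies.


First insight: with t_0 = \frac{2}{3}, factor the ratio over Q (C = 2/3): negated roots = parameters.
Consecutive-term ratio: r(k) = 2 * (k-8) / [(k+1)] - rational in k, leading ratio 2; with t_0 = \frac{2}{3}, classification follows.

Prefactor \frac{2}{3}, argument 2: 1F0 with upper {-8} over lower {-}. Verdict: terminating - no listed pattern fits, but -8 in the upper list cuts the series at k = 8; direct evaluation. Its exact value is \frac{2}{3}.


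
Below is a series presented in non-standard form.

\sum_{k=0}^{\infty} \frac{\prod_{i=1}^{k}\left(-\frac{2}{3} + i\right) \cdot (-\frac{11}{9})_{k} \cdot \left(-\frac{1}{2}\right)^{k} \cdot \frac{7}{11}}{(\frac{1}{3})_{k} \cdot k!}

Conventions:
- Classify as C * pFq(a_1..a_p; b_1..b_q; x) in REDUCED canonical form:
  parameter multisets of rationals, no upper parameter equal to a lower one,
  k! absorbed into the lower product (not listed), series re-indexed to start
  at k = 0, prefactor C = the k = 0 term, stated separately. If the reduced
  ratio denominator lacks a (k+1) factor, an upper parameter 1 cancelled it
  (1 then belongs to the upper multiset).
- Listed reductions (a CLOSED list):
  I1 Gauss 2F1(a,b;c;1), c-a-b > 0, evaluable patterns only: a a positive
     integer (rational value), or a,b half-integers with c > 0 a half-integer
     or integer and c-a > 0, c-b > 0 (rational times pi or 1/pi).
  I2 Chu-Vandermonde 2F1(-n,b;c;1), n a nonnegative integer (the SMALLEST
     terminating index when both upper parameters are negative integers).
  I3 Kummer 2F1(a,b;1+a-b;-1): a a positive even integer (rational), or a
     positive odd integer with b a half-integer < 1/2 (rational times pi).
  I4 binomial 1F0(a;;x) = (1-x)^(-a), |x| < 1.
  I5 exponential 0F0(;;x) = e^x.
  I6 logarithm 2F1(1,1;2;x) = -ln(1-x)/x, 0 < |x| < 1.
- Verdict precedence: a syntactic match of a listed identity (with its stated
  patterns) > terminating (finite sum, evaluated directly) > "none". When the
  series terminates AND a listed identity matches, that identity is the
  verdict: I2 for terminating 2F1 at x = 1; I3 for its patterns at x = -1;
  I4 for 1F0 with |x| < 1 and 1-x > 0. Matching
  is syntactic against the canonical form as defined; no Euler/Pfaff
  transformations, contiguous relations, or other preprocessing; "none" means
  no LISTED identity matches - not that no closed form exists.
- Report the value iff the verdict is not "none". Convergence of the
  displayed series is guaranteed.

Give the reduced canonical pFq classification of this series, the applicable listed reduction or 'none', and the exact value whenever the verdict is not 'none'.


x = -\frac{1}{2} here; the reduced form reads 1F0, upper {-\frac{11}{9}}, lower {-}, C = \frac{7}{11}. Verdict: the binomial series (I4) applies (the 1F0 binomial series: exponent 11/9, x = -\frac{1}{2}). Sum: \frac{7}{11} \cdot \left(\frac{3}{2}\right)^{\frac{11}{9}}.

The tell: t_0 being \frac{7}{11}, the running product (C = 7/11, x = -1/2) telescopes to a rising factorial.
Step ratio: r(k) = -\frac{1}{2} * (k-\frac{11}{9}) / [(k+1)] - rational in k. x = -\frac{1}{2}; t_0 = \frac{7}{11}; negate the roots.


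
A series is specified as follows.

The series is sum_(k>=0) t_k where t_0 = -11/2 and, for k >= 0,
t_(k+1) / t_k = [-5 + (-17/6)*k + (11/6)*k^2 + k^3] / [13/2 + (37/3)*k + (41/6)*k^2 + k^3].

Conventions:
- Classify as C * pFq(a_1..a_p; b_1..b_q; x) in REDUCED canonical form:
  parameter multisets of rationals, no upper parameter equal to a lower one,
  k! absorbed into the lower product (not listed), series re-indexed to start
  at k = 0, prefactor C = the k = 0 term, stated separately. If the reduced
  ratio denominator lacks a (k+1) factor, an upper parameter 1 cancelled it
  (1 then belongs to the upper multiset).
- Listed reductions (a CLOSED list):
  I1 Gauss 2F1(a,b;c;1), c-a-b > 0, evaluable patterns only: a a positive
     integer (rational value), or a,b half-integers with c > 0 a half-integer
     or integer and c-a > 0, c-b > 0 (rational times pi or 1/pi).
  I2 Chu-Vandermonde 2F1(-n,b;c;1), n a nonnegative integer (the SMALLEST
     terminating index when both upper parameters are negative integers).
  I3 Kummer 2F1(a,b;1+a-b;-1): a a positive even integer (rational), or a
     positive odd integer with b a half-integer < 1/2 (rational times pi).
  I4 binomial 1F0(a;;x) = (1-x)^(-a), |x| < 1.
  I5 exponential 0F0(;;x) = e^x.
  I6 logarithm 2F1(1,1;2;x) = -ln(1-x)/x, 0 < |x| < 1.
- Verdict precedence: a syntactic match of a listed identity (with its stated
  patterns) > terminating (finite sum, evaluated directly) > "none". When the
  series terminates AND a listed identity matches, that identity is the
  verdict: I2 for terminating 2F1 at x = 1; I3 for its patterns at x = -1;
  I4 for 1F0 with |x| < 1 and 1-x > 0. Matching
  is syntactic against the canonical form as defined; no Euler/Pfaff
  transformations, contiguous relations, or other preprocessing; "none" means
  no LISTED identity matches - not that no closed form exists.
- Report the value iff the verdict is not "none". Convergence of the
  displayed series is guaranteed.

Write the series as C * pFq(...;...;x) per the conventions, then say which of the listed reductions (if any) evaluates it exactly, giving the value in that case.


With C = -11/2: the canonical form is 2F1(-5/3, 2; 13/3; 1). Verdict: this is Gauss (I1, integer-parameter pattern) (x = 1: the Gamma ratio telescopes since c-a-b = 4 > 0 and a = 2 in Z>0). Exact value: -77/36.

Structural cue: from the first term -11/2: roots of the ratio polynomials (C = -11/2) are the negated parameters.
Term ratio: r(k) = 1 * (k-5/3) (k+2) / [(k+13/3) (k+1)] - poly over poly, x = 1 from leading terms; C = -11/2 at k = 0.


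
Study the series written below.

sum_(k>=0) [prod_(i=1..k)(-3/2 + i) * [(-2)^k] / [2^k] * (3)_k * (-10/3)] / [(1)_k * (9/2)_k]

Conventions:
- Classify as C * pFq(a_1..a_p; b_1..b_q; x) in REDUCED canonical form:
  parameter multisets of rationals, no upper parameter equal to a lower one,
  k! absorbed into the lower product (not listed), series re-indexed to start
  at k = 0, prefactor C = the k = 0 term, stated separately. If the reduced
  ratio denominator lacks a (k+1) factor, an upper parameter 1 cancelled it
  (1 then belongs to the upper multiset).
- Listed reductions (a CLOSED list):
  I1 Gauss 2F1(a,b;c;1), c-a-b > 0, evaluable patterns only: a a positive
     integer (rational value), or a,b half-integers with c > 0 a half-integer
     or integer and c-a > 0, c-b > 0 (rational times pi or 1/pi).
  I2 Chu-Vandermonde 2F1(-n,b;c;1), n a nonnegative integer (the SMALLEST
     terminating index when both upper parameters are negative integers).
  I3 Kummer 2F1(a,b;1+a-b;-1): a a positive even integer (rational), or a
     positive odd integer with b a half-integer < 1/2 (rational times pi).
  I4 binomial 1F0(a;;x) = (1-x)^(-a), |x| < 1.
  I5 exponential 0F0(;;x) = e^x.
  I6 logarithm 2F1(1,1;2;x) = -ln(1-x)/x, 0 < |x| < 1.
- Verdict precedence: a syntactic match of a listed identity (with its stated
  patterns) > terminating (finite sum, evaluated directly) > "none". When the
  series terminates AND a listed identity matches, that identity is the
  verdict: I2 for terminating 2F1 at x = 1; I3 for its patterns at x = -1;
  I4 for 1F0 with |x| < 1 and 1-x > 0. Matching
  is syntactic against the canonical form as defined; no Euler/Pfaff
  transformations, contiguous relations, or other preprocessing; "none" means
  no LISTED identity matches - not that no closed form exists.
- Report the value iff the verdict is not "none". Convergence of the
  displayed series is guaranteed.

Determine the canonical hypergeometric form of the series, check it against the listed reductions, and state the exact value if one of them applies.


The series (x = -1) is 2F1: upper {-1/2, 3}, lower {9/2}, prefactor -10/3. Verdict: Kummer's theorem (I3) fires (x = -1; c = 9/2 equals 1+a-b for upper {-1/2, 3}: listed pattern). Its exact value is (-175/128) * pi.

The tell: x = (-1) and the running product (C = -10/3, x = -1) telescopes to a rising factorial.
Ratio: r(k) = (-1) * (k-1/2) (k+3) / [(k+9/2) (k+1)] ; factor over Q: parameters, x = (-1), and C = -10/3.
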